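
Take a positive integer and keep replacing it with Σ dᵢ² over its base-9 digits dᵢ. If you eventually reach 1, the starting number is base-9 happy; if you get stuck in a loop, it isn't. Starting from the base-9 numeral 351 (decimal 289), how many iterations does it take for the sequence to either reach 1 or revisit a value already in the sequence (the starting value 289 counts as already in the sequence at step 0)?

289 = (3,5,1)_9 → 35
35 = (3,8)_9 → 73
73 = (8,1)_9 → 65
65 = (7,2)_9 → 53
53 = (5,8)_9 → 89
89 = (1,0,8)_9 → 65  — 65 repeats.
That took 6 steps.

6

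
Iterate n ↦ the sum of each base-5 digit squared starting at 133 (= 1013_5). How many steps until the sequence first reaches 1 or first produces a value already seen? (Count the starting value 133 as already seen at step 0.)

3

133 = (1,0,1,3)_5 → 11
11 = (2,1)_5 → 5
5 = (1,0)_5 → 1  — reached 1.
That took 3 steps.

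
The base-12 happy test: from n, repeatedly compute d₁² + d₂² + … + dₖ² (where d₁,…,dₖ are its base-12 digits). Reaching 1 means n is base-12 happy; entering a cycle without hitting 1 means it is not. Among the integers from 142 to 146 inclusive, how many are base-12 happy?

142: 142 → 221 → 62 → 29 → 29  (repeats 29)
143: 143 → 242 → 69 → 106 → 164 → 66 → 61 → 26 → 8 → 64 → 41 → 34 → 104 → 128 → 164  (repeats 164)
144: 144 → 1  (reaches 1)
145: 145 → 2 → 4 → 16 → 17 → 26 → 8 → 64 → 41 → 34 → 104 → 128 → 164 → 66 → 61 → 26  (repeats 26)
146: 146 → 5 → 25 → 5  (repeats 5)
base-12 happy: 144

1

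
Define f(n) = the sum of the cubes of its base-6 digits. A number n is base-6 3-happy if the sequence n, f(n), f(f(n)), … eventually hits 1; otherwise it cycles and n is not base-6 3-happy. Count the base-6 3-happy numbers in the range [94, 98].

1

94: 94 → 99 → 99  (repeats 99)
95: 95 → 160 → 136 → 155 → 190 → 190  (repeats 190)
96: 96 → 72 → 8 → 9 → 28 → 128 → 62 → 73 → 9  (repeats 9)
97: 97 → 73 → 9 → 28 → 128 → 62 → 73  (repeats 73)
98: 98 → 80 → 17 → 133 → 92 → 43 → 3 → 27 → 91 → 36 → 1  (reaches 1)
base-6 3-happy: 98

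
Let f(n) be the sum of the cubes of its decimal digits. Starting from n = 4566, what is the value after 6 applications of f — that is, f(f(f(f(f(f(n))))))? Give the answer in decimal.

99

4566 → 4³ + 5³ + 6³ + 6³ = 621
621 → 6³ + 2³ + 1³ = 225
225 → 2³ + 2³ + 5³ = 141
141 → 1³ + 4³ + 1³ = 66
66 → 6³ + 6³ = 432
432 → 4³ + 3³ + 2³ = 99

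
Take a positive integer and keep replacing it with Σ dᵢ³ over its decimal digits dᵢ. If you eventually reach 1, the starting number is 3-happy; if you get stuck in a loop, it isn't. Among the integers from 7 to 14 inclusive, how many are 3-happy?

7: 7 → 343 → 118 → 514 → 190 → 730 → 370 → 370  — not 3-happy
8: 8 → 512 → 134 → 92 → 737 → 713 → 371 → 371  — not 3-happy
9: 9 → 729 → 1080 → 513 → 153 → 153  — not 3-happy
10: 10 → 1  — 3-happy
11: 11 → 2 → 8 → 512 → 134 → 92 → 737 → 713 → 371 → 371  — not 3-happy
12: 12 → 9 → 729 → 1080 → 513 → 153 → 153  — not 3-happy
13: 13 → 28 → 520 → 133 → 55 → 250 → 133  — not 3-happy
14: 14 → 65 → 341 → 92 → 737 → 713 → 371 → 371  — not 3-happy
3-happy: 10

1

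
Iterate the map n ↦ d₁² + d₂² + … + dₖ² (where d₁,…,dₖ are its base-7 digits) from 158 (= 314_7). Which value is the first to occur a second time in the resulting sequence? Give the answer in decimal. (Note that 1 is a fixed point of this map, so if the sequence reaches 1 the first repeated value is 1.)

10

158 = (3,1,4)_7 → 3² + 1² + 4² = 9 + 1 + 16 = 26
26 = (3,5)_7 → 3² + 5² = 9 + 25 = 34
34 = (4,6)_7 → 4² + 6² = 16 + 36 = 52
52 = (1,0,3)_7 → 1² + 0² + 3² = 1 + 0 + 9 = 10
10 = (1,3)_7 → 1² + 3² = 1 + 9 = 10  — 10 already appeared earlier.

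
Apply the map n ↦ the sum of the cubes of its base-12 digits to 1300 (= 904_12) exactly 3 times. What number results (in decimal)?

1300 = (9,0,4)_12 → 793
793 = (5,6,1)_12 → 342
342 = (2,4,6)_12 → 288

288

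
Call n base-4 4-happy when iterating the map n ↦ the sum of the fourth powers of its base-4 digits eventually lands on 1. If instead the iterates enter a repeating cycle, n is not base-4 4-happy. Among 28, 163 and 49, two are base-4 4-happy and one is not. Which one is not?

28: 28 → 82 → 18 → 17 → 2 → 16 → 1  — reaches 1 (base-4 4-happy)
163: 163 → 113 → 83 → 83  — repeats 83 (not base-4 4-happy)
49: 49 → 82 → 18 → 17 → 2 → 16 → 1  — reaches 1 (base-4 4-happy)

163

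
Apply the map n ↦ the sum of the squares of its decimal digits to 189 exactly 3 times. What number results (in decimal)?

189 → 1² + 8² + 9² = 146
146 → 1² + 4² + 6² = 53
53 → 5² + 3² = 34

34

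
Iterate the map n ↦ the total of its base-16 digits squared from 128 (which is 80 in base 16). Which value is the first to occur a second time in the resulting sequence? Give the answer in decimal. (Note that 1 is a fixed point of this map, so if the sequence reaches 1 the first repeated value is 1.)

128 = (8,0)_16 → 8² + 0² = 64
64 = (4,0)_16 → 4² + 0² = 16
16 = (1,0)_16 → 1² + 0² = 1  — reached the fixed point 1.
1 → 1, so 1 is the first repeated value.

1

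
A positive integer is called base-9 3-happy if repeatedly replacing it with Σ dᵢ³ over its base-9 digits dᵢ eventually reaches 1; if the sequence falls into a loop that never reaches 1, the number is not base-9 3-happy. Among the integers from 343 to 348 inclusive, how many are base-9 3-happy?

343: 343 → 73 → 513 → 243 → 27 → 27  (repeats 27)
344: 344 → 80 → 1024 → 496 → 218 → 232 → 694 → 638 → 1198 → 470 → 476 → 980 → 540 → 432 → 152 → 856 → 128 → 134 → 638  (repeats 638)
345: 345 → 99 → 9 → 1  (reaches 1)
346: 346 → 136 → 218 → 232 → 694 → 638 → 1198 → 470 → 476 → 980 → 540 → 432 → 152 → 856 → 128 → 134 → 638  (repeats 638)
347: 347 → 197 → 547 → 775 → 127 → 127  (repeats 127)
348: 348 → 288 → 152 → 856 → 128 → 134 → 638 → 1198 → 470 → 476 → 980 → 540 → 432 → 152  (repeats 152)
base-9 3-happy: 345

1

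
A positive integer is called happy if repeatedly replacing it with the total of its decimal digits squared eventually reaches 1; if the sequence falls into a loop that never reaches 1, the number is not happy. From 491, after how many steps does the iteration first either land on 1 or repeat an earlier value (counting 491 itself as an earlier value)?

10

491 → 4² + 9² + 1² = 98
98 → 9² + 8² = 145
145 → 1² + 4² + 5² = 42
42 → 4² + 2² = 20
20 → 2² + 0² = 4
4 → 4² = 16
16 → 1² + 6² = 37
37 → 3² + 7² = 58
58 → 5² + 8² = 89
89 → 8² + 9² = 145  — 145 repeats.
That took 10 steps.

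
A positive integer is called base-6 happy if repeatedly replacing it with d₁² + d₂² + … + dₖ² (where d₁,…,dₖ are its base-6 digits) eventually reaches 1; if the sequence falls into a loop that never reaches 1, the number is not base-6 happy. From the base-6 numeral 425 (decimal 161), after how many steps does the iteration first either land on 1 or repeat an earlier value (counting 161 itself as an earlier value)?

161 = (4,2,5)_6 → 45
45 = (1,1,3)_6 → 11
11 = (1,5)_6 → 26
26 = (4,2)_6 → 20
20 = (3,2)_6 → 13
13 = (2,1)_6 → 5
5 = (5)_6 → 25
25 = (4,1)_6 → 17
17 = (2,5)_6 → 29
29 = (4,5)_6 → 41
41 = (1,0,5)_6 → 26  — 26 repeats.
That took 11 steps.

11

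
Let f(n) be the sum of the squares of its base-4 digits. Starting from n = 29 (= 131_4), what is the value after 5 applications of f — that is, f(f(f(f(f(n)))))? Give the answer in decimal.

29 = (1,3,1)_4 → 1² + 3² + 1² = 1 + 9 + 1 = 11
11 = (2,3)_4 → 2² + 3² = 4 + 9 = 13
13 = (3,1)_4 → 3² + 1² = 9 + 1 = 10
10 = (2,2)_4 → 2² + 2² = 4 + 4 = 8
8 = (2,0)_4 → 2² + 0² = 4 + 0 = 4

4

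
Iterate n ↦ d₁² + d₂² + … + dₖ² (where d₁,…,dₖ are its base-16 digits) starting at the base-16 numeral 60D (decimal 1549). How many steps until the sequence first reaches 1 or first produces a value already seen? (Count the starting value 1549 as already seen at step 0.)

10

1549 = (6,0,13)_16 → 6² + 0² + 13² = 205
205 = (12,13)_16 → 12² + 13² = 313
313 = (1,3,9)_16 → 1² + 3² + 9² = 91
91 = (5,11)_16 → 5² + 11² = 146
146 = (9,2)_16 → 9² + 2² = 85
85 = (5,5)_16 → 5² + 5² = 50
50 = (3,2)_16 → 3² + 2² = 13
13 = (13)_16 → 13² = 169
169 = (10,9)_16 → 10² + 9² = 181
181 = (11,5)_16 → 11² + 5² = 146  — 146 repeats.
That took 10 steps.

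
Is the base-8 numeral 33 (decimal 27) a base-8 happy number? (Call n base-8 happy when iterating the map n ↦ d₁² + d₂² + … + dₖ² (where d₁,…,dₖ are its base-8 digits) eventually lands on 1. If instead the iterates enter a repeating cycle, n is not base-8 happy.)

27 = (3,3)_8 → 3² + 3² = 18
18 = (2,2)_8 → 2² + 2² = 8
8 = (1,0)_8 → 1² + 0² = 1  — reached 1.

base-8 happy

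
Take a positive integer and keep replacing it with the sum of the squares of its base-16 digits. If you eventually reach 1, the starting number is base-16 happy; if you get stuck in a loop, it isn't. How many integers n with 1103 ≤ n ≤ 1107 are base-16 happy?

1103: 1103 → 257 → 2 → 4 → 16 → 1  (reaches 1)
1104: 1104 → 41 → 85 → 50 → 13 → 169 → 181 → 146 → 85  (repeats 85)
1105: 1105 → 42 → 104 → 100 → 52 → 25 → 82 → 29 → 170 → 200 → 208 → 169 → 181 → 146 → 85 → 50 → 13 → 169  (repeats 169)
1106: 1106 → 45 → 173 → 269 → 170 → 200 → 208 → 169 → 181 → 146 → 85 → 50 → 13 → 169  (repeats 169)
1107: 1107 → 50 → 13 → 169 → 181 → 146 → 85 → 50  (repeats 50)
base-16 happy: 1103

1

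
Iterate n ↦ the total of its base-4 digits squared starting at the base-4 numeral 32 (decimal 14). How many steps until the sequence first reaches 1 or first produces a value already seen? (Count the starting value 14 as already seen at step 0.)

14 = (3,2)_4 → 13
13 = (3,1)_4 → 10
10 = (2,2)_4 → 8
8 = (2,0)_4 → 4
4 = (1,0)_4 → 1  — reached 1.
That took 5 steps.

5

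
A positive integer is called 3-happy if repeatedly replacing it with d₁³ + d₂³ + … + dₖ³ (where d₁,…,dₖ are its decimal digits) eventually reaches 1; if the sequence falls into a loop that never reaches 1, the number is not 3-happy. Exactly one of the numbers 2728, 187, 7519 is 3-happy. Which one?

2728: 2728 → 871 → 856 → 853 → 664 → 496 → 1009 → 730 → 370 → 370  — repeats 370 (not 3-happy)
187: 187 → 856 → 853 → 664 → 496 → 1009 → 730 → 370 → 370  — repeats 370 (not 3-happy)
7519: 7519 → 1198 → 1243 → 100 → 1  — reaches 1 (3-happy)

7519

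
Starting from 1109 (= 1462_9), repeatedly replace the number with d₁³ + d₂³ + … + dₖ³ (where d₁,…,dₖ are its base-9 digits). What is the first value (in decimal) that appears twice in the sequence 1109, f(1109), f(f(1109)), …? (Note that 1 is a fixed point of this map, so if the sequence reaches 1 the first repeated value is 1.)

27

1109 = (1,4,6,2)_9 → 1³ + 4³ + 6³ + 2³ = 289
289 = (3,5,1)_9 → 3³ + 5³ + 1³ = 153
153 = (1,8,0)_9 → 1³ + 8³ + 0³ = 513
513 = (6,3,0)_9 → 6³ + 3³ + 0³ = 243
243 = (3,0,0)_9 → 3³ + 0³ + 0³ = 27
27 = (3,0)_9 → 3³ + 0³ = 27  — 27 already appeared earlier.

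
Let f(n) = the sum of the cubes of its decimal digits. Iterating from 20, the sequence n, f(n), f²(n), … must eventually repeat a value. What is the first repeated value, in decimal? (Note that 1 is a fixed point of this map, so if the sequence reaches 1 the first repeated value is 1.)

371

20 → 2³ + 0³ = 8
8 → 8³ = 512
512 → 5³ + 1³ + 2³ = 134
134 → 1³ + 3³ + 4³ = 92
92 → 9³ + 2³ = 737
737 → 7³ + 3³ + 7³ = 713
713 → 7³ + 1³ + 3³ = 371
371 → 3³ + 7³ + 1³ = 371  — 371 already appeared earlier.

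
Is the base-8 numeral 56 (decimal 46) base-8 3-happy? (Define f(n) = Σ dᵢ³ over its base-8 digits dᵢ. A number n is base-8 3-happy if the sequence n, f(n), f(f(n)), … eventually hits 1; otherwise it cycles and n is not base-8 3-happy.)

46 = (5,6)_8 → 5³ + 6³ = 125 + 216 = 341
341 = (5,2,5)_8 → 5³ + 2³ + 5³ = 125 + 8 + 125 = 258
258 = (4,0,2)_8 → 4³ + 0³ + 2³ = 64 + 0 + 8 = 72
72 = (1,1,0)_8 → 1³ + 1³ + 0³ = 1 + 1 + 0 = 2
2 = (2)_8 → 2³ = 8
8 = (1,0)_8 → 1³ + 0³ = 1 + 0 = 1  — reached 1.

base-8 3-happy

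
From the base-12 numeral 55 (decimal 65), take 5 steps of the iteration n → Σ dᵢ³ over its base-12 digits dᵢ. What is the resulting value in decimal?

368

65 = (5,5)_12 → 5³ + 5³ = 250
250 = (1,8,10)_12 → 1³ + 8³ + 10³ = 1513
1513 = (10,6,1)_12 → 10³ + 6³ + 1³ = 1217
1217 = (8,5,5)_12 → 8³ + 5³ + 5³ = 762
762 = (5,3,6)_12 → 5³ + 3³ + 6³ = 368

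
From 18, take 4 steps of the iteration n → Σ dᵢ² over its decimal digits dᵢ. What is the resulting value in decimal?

18 → 1² + 8² = 65
65 → 6² + 5² = 61
61 → 6² + 1² = 37
37 → 3² + 7² = 58

58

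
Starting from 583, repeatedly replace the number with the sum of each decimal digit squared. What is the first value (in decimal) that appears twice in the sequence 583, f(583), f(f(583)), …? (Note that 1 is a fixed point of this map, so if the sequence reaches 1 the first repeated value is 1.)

583 → 5² + 8² + 3² = 25 + 64 + 9 = 98
98 → 9² + 8² = 81 + 64 = 145
145 → 1² + 4² + 5² = 1 + 16 + 25 = 42
42 → 4² + 2² = 16 + 4 = 20
20 → 2² + 0² = 4 + 0 = 4
4 → 4² = 16
16 → 1² + 6² = 1 + 36 = 37
37 → 3² + 7² = 9 + 49 = 58
58 → 5² + 8² = 25 + 64 = 89
89 → 8² + 9² = 64 + 81 = 145  — 145 already appeared earlier.

145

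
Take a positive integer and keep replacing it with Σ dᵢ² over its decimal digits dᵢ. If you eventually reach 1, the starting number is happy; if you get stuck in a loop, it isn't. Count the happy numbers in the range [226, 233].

226: 226 → 44 → 32 → 13 → 10 → 1  — happy
227: 227 → 57 → 74 → 65 → 61 → 37 → 58 → 89 → 145 → 42 → 20 → 4 → 16 → 37  — not happy
228: 228 → 72 → 53 → 34 → 25 → 29 → 85 → 89 → 145 → 42 → 20 → 4 → 16 → 37 → 58 → 89  — not happy
229: 229 → 89 → 145 → 42 → 20 → 4 → 16 → 37 → 58 → 89  — not happy
230: 230 → 13 → 10 → 1  — happy
231: 231 → 14 → 17 → 50 → 25 → 29 → 85 → 89 → 145 → 42 → 20 → 4 → 16 → 37 → 58 → 89  — not happy
232: 232 → 17 → 50 → 25 → 29 → 85 → 89 → 145 → 42 → 20 → 4 → 16 → 37 → 58 → 89  — not happy
233: 233 → 22 → 8 → 64 → 52 → 29 → 85 → 89 → 145 → 42 → 20 → 4 → 16 → 37 → 58 → 89  — not happy
happy: 226, 230

2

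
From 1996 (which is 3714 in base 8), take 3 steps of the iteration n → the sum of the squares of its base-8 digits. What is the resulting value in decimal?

1996 = (3,7,1,4)_8 → 75
75 = (1,1,3)_8 → 11
11 = (1,3)_8 → 10

10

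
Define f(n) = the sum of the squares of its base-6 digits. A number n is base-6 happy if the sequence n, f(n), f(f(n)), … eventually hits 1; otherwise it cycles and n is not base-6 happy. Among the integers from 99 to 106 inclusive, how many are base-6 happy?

99: 99 → 29 → 41 → 26 → 20 → 13 → 5 → 25 → 17 → 29  — not base-6 happy
100: 100 → 36 → 1  — base-6 happy
101: 101 → 45 → 11 → 26 → 20 → 13 → 5 → 25 → 17 → 29 → 41 → 26  — not base-6 happy
102: 102 → 29 → 41 → 26 → 20 → 13 → 5 → 25 → 17 → 29  — not base-6 happy
103: 103 → 30 → 25 → 17 → 29 → 41 → 26 → 20 → 13 → 5 → 25  — not base-6 happy
104: 104 → 33 → 34 → 41 → 26 → 20 → 13 → 5 → 25 → 17 → 29 → 41  — not base-6 happy
105: 105 → 38 → 5 → 25 → 17 → 29 → 41 → 26 → 20 → 13 → 5  — not base-6 happy
106: 106 → 45 → 11 → 26 → 20 → 13 → 5 → 25 → 17 → 29 → 41 → 26  — not base-6 happy
base-6 happy: 100

1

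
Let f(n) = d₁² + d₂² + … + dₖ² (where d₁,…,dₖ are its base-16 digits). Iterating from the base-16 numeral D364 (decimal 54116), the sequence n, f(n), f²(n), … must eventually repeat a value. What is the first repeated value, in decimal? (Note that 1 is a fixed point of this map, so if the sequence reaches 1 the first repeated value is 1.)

1

54116 = (13,3,6,4)_16 → 13² + 3² + 6² + 4² = 230
230 = (14,6)_16 → 14² + 6² = 232
232 = (14,8)_16 → 14² + 8² = 260
260 = (1,0,4)_16 → 1² + 0² + 4² = 17
17 = (1,1)_16 → 1² + 1² = 2
2 = (2)_16 → 2² = 4
4 = (4)_16 → 4² = 16
16 = (1,0)_16 → 1² + 0² = 1  — reached the fixed point 1.
1 → 1, so 1 is the first repeated value.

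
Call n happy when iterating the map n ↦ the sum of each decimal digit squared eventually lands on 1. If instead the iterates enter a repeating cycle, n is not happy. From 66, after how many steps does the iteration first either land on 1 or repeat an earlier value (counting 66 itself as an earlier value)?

66 → 6² + 6² = 72
72 → 7² + 2² = 53
53 → 5² + 3² = 34
34 → 3² + 4² = 25
25 → 2² + 5² = 29
29 → 2² + 9² = 85
85 → 8² + 5² = 89
89 → 8² + 9² = 145
145 → 1² + 4² + 5² = 42
42 → 4² + 2² = 20
20 → 2² + 0² = 4
4 → 4² = 16
16 → 1² + 6² = 37
37 → 3² + 7² = 58
58 → 5² + 8² = 89  — 89 repeats.
That took 15 steps.

15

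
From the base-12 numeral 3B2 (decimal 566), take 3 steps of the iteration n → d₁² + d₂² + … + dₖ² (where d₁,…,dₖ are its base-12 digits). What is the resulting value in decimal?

125

566 = (3,11,2)_12 → 134
134 = (11,2)_12 → 125
125 = (10,5)_12 → 125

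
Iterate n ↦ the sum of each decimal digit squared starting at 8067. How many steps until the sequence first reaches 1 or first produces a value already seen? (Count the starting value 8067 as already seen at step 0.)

11

8067 → 8² + 0² + 6² + 7² = 149
149 → 1² + 4² + 9² = 98
98 → 9² + 8² = 145
145 → 1² + 4² + 5² = 42
42 → 4² + 2² = 20
20 → 2² + 0² = 4
4 → 4² = 16
16 → 1² + 6² = 37
37 → 3² + 7² = 58
58 → 5² + 8² = 89
89 → 8² + 9² = 145  — 145 repeats.
That took 11 steps.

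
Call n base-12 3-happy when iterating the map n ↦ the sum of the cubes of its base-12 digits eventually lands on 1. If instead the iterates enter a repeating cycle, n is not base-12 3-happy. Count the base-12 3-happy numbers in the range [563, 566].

3

563: 563 → 2358 → 345 → 801 → 1070 → 476 → 566 → 1366 → 1854 → 1217 → 762 → 368 → 736 → 190 → 1028 → 856 → 1520 → 1728 → 1  (reaches 1)
564: 564 → 1358 → 862 → 2456 → 638 → 197 → 190 → 1028 → 856 → 1520 → 1728 → 1  (reaches 1)
565: 565 → 1359 → 881 → 342 → 288 → 8 → 512 → 755 → 1464 → 1008 → 343 → 415 → 1351 → 1136 → 1855 → 1344 → 793 → 342  (repeats 342)
566: 566 → 1366 → 1854 → 1217 → 762 → 368 → 736 → 190 → 1028 → 856 → 1520 → 1728 → 1  (reaches 1)
base-12 3-happy: 563, 564, 566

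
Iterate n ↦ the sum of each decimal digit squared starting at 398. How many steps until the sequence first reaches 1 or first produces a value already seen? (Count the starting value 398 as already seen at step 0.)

398 → 3² + 9² + 8² = 9 + 81 + 64 = 154
154 → 1² + 5² + 4² = 1 + 25 + 16 = 42
42 → 4² + 2² = 16 + 4 = 20
20 → 2² + 0² = 4 + 0 = 4
4 → 4² = 16
16 → 1² + 6² = 1 + 36 = 37
37 → 3² + 7² = 9 + 49 = 58
58 → 5² + 8² = 25 + 64 = 89
89 → 8² + 9² = 64 + 81 = 145
145 → 1² + 4² + 5² = 1 + 16 + 25 = 42  — 42 repeats.
That took 10 steps.

10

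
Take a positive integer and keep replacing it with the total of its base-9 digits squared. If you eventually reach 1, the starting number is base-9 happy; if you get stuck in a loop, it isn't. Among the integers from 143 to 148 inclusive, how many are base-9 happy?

143: 143 → 101 → 9 → 1  (reaches 1)
144: 144 → 50 → 50  (repeats 50)
145: 145 → 51 → 61 → 85 → 17 → 65 → 53 → 89 → 65  (repeats 65)
146: 146 → 54 → 36 → 16 → 50 → 50  (repeats 50)
147: 147 → 59 → 61 → 85 → 17 → 65 → 53 → 89 → 65  (repeats 65)
148: 148 → 66 → 58 → 52 → 74 → 68 → 74  (repeats 74)
base-9 happy: 143

1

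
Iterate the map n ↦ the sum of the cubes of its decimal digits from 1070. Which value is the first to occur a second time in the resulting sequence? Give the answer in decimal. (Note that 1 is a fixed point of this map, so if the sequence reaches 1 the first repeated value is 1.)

371

1070 → 1³ + 0³ + 7³ + 0³ = 344
344 → 3³ + 4³ + 4³ = 155
155 → 1³ + 5³ + 5³ = 251
251 → 2³ + 5³ + 1³ = 134
134 → 1³ + 3³ + 4³ = 92
92 → 9³ + 2³ = 737
737 → 7³ + 3³ + 7³ = 713
713 → 7³ + 1³ + 3³ = 371
371 → 3³ + 7³ + 1³ = 371  — 371 already appeared earlier.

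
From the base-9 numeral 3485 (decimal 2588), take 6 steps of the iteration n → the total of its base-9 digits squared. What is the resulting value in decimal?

2588 = (3,4,8,5)_9 → 3² + 4² + 8² + 5² = 114
114 = (1,3,6)_9 → 1² + 3² + 6² = 46
46 = (5,1)_9 → 5² + 1² = 26
26 = (2,8)_9 → 2² + 8² = 68
68 = (7,5)_9 → 7² + 5² = 74
74 = (8,2)_9 → 8² + 2² = 68

68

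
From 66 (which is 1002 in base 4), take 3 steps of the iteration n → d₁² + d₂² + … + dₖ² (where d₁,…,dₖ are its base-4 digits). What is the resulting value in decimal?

66 = (1,0,0,2)_4 → 1² + 0² + 0² + 2² = 1 + 0 + 0 + 4 = 5
5 = (1,1)_4 → 1² + 1² = 1 + 1 = 2
2 = (2)_4 → 2² = 4

4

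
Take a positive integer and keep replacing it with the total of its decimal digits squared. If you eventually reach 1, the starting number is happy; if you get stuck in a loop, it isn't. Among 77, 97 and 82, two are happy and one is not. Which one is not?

77

77: 77 → 98 → 145 → 42 → 20 → 4 → 16 → 37 → 58 → 89 → 145  — repeats 145 (not happy)
97: 97 → 130 → 10 → 1  — reaches 1 (happy)
82: 82 → 68 → 100 → 1  — reaches 1 (happy)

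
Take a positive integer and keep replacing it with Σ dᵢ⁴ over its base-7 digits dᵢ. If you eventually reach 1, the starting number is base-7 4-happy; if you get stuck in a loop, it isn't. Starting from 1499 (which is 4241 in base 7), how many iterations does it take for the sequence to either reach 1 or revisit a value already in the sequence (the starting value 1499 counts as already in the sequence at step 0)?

1499 = (4,2,4,1)_7 → 4⁴ + 2⁴ + 4⁴ + 1⁴ = 256 + 16 + 256 + 1 = 529
529 = (1,3,5,4)_7 → 1⁴ + 3⁴ + 5⁴ + 4⁴ = 1 + 81 + 625 + 256 = 963
963 = (2,5,4,4)_7 → 2⁴ + 5⁴ + 4⁴ + 4⁴ = 16 + 625 + 256 + 256 = 1153
1153 = (3,2,3,5)_7 → 3⁴ + 2⁴ + 3⁴ + 5⁴ = 81 + 16 + 81 + 625 = 803
803 = (2,2,2,5)_7 → 2⁴ + 2⁴ + 2⁴ + 5⁴ = 16 + 16 + 16 + 625 = 673
673 = (1,6,5,1)_7 → 1⁴ + 6⁴ + 5⁴ + 1⁴ = 1 + 1296 + 625 + 1 = 1923
1923 = (5,4,1,5)_7 → 5⁴ + 4⁴ + 1⁴ + 5⁴ = 625 + 256 + 1 + 625 = 1507
1507 = (4,2,5,2)_7 → 4⁴ + 2⁴ + 5⁴ + 2⁴ = 256 + 16 + 625 + 16 = 913
913 = (2,4,4,3)_7 → 2⁴ + 4⁴ + 4⁴ + 3⁴ = 16 + 256 + 256 + 81 = 609
609 = (1,5,3,0)_7 → 1⁴ + 5⁴ + 3⁴ + 0⁴ = 1 + 625 + 81 + 0 = 707
707 = (2,0,3,0)_7 → 2⁴ + 0⁴ + 3⁴ + 0⁴ = 16 + 0 + 81 + 0 = 97
97 = (1,6,6)_7 → 1⁴ + 6⁴ + 6⁴ = 1 + 1296 + 1296 = 2593
2593 = (1,0,3,6,3)_7 → 1⁴ + 0⁴ + 3⁴ + 6⁴ + 3⁴ = 1 + 0 + 81 + 1296 + 81 = 1459
1459 = (4,1,5,3)_7 → 4⁴ + 1⁴ + 5⁴ + 3⁴ = 256 + 1 + 625 + 81 = 963  — 963 repeats.
That took 14 steps.

14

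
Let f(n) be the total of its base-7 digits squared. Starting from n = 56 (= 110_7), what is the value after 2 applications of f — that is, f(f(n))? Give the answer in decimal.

56 = (1,1,0)_7 → 2
2 = (2)_7 → 4

4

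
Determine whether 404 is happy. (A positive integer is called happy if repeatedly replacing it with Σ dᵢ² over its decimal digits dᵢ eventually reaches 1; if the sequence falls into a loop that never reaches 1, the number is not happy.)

404 → 4² + 0² + 4² = 32
32 → 3² + 2² = 13
13 → 1² + 3² = 10
10 → 1² + 0² = 1  — reached 1.

happy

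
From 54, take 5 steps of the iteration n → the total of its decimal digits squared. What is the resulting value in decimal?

29

54 → 5² + 4² = 41
41 → 4² + 1² = 17
17 → 1² + 7² = 50
50 → 5² + 0² = 25
25 → 2² + 5² = 29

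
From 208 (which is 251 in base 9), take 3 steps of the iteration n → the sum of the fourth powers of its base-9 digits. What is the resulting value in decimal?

4098

208 = (2,5,1)_9 → 642
642 = (7,8,3)_9 → 6578
6578 = (1,0,0,1,8)_9 → 4098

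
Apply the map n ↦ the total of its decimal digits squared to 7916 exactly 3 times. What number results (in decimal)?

7916 → 7² + 9² + 1² + 6² = 167
167 → 1² + 6² + 7² = 86
86 → 8² + 6² = 100

100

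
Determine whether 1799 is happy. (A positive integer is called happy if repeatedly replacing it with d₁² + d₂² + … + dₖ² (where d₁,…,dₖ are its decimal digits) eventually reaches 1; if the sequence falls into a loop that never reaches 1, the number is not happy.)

not happy

1799 → 1² + 7² + 9² + 9² = 1 + 49 + 81 + 81 = 212
212 → 2² + 1² + 2² = 4 + 1 + 4 = 9
9 → 9² = 81
81 → 8² + 1² = 64 + 1 = 65
65 → 6² + 5² = 36 + 25 = 61
61 → 6² + 1² = 36 + 1 = 37
37 → 3² + 7² = 9 + 49 = 58
58 → 5² + 8² = 25 + 64 = 89
89 → 8² + 9² = 64 + 81 = 145
145 → 1² + 4² + 5² = 1 + 16 + 25 = 42
42 → 4² + 2² = 16 + 4 = 20
20 → 2² + 0² = 4 + 0 = 4
4 → 4² = 16
16 → 1² + 6² = 1 + 36 = 37  — 37 already seen; the sequence cycles without reaching 1.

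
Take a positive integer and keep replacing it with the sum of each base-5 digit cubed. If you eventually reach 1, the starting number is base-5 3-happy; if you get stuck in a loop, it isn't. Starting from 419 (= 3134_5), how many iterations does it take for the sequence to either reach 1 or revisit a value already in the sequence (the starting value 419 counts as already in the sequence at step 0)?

419 = (3,1,3,4)_5 → 119
119 = (4,3,4)_5 → 155
155 = (1,1,1,0)_5 → 3
3 = (3)_5 → 27
27 = (1,0,2)_5 → 9
9 = (1,4)_5 → 65
65 = (2,3,0)_5 → 35
35 = (1,2,0)_5 → 9  — 9 repeats.
That took 8 steps.

8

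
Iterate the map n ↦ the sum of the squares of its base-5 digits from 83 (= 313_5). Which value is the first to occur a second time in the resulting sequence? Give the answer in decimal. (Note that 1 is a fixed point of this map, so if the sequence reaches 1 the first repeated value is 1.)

83 = (3,1,3)_5 → 3² + 1² + 3² = 9 + 1 + 9 = 19
19 = (3,4)_5 → 3² + 4² = 9 + 16 = 25
25 = (1,0,0)_5 → 1² + 0² + 0² = 1 + 0 + 0 = 1  — reached the fixed point 1.
1 → 1, so 1 is the first repeated value.

1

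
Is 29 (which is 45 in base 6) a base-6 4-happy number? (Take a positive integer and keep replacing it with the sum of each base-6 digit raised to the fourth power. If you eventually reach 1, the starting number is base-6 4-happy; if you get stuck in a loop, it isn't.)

29 = (4,5)_6 → 4⁴ + 5⁴ = 881
881 = (4,0,2,5)_6 → 4⁴ + 0⁴ + 2⁴ + 5⁴ = 897
897 = (4,0,5,3)_6 → 4⁴ + 0⁴ + 5⁴ + 3⁴ = 962
962 = (4,2,4,2)_6 → 4⁴ + 2⁴ + 4⁴ + 2⁴ = 544
544 = (2,3,0,4)_6 → 2⁴ + 3⁴ + 0⁴ + 4⁴ = 353
353 = (1,3,4,5)_6 → 1⁴ + 3⁴ + 4⁴ + 5⁴ = 963
963 = (4,2,4,3)_6 → 4⁴ + 2⁴ + 4⁴ + 3⁴ = 609
609 = (2,4,5,3)_6 → 2⁴ + 4⁴ + 5⁴ + 3⁴ = 978
978 = (4,3,1,0)_6 → 4⁴ + 3⁴ + 1⁴ + 0⁴ = 338
338 = (1,3,2,2)_6 → 1⁴ + 3⁴ + 2⁴ + 2⁴ = 114
114 = (3,1,0)_6 → 3⁴ + 1⁴ + 0⁴ = 82
82 = (2,1,4)_6 → 2⁴ + 1⁴ + 4⁴ = 273
273 = (1,1,3,3)_6 → 1⁴ + 1⁴ + 3⁴ + 3⁴ = 164
164 = (4,3,2)_6 → 4⁴ + 3⁴ + 2⁴ = 353  — 353 already seen; the sequence cycles without reaching 1.

not base-6 4-happy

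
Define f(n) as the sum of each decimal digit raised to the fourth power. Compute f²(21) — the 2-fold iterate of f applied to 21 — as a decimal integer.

21 → 2⁴ + 1⁴ = 16 + 1 = 17
17 → 1⁴ + 7⁴ = 1 + 2401 = 2402

2402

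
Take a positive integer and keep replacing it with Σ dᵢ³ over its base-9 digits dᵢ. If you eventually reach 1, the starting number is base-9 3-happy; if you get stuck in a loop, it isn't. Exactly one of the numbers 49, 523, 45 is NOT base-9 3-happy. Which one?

49

49: 49 → 189 → 35 → 539 → 853 → 409 → 189  — repeats 189 (not base-9 3-happy)
523: 523 → 281 → 99 → 9 → 1  — reaches 1 (base-9 3-happy)
45: 45 → 125 → 577 → 345 → 99 → 9 → 1  — reaches 1 (base-9 3-happy)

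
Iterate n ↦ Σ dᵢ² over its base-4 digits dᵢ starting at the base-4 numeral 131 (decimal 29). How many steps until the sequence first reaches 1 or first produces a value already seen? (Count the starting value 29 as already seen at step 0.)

29 = (1,3,1)_4 → 1² + 3² + 1² = 1 + 9 + 1 = 11
11 = (2,3)_4 → 2² + 3² = 4 + 9 = 13
13 = (3,1)_4 → 3² + 1² = 9 + 1 = 10
10 = (2,2)_4 → 2² + 2² = 4 + 4 = 8
8 = (2,0)_4 → 2² + 0² = 4 + 0 = 4
4 = (1,0)_4 → 1² + 0² = 1 + 0 = 1  — reached 1.
That took 6 steps.

6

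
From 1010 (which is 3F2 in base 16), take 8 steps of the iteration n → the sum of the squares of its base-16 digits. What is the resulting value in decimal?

1010 = (3,15,2)_16 → 3² + 15² + 2² = 238
238 = (14,14)_16 → 14² + 14² = 392
392 = (1,8,8)_16 → 1² + 8² + 8² = 129
129 = (8,1)_16 → 8² + 1² = 65
65 = (4,1)_16 → 4² + 1² = 17
17 = (1,1)_16 → 1² + 1² = 2
2 = (2)_16 → 2² = 4
4 = (4)_16 → 4² = 16

16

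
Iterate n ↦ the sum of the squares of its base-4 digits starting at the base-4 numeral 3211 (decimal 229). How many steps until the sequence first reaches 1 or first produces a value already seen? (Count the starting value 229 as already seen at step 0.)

229 = (3,2,1,1)_4 → 3² + 2² + 1² + 1² = 15
15 = (3,3)_4 → 3² + 3² = 18
18 = (1,0,2)_4 → 1² + 0² + 2² = 5
5 = (1,1)_4 → 1² + 1² = 2
2 = (2)_4 → 2² = 4
4 = (1,0)_4 → 1² + 0² = 1  — reached 1.
That took 6 steps.

6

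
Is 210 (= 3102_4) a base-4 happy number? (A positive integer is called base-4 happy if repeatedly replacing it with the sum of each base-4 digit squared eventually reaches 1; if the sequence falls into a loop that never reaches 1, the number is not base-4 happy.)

base-4 happy

210 = (3,1,0,2)_4 → 3² + 1² + 0² + 2² = 14
14 = (3,2)_4 → 3² + 2² = 13
13 = (3,1)_4 → 3² + 1² = 10
10 = (2,2)_4 → 2² + 2² = 8
8 = (2,0)_4 → 2² + 0² = 4
4 = (1,0)_4 → 1² + 0² = 1  — reached 1.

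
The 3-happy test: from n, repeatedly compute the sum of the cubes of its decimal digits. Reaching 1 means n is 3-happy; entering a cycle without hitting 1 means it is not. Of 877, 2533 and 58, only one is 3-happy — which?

877

877: 877 → 1198 → 1243 → 100 → 1  — reaches 1 (3-happy)
2533: 2533 → 187 → 856 → 853 → 664 → 496 → 1009 → 730 → 370 → 370  — repeats 370 (not 3-happy)
58: 58 → 637 → 586 → 853 → 664 → 496 → 1009 → 730 → 370 → 370  — repeats 370 (not 3-happy)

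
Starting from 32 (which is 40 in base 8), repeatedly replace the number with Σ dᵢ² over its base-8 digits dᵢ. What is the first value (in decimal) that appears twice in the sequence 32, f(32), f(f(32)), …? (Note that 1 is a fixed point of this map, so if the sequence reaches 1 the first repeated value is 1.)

32 = (4,0)_8 → 4² + 0² = 16 + 0 = 16
16 = (2,0)_8 → 2² + 0² = 4 + 0 = 4
4 = (4)_8 → 4² = 16  — 16 already appeared earlier.

16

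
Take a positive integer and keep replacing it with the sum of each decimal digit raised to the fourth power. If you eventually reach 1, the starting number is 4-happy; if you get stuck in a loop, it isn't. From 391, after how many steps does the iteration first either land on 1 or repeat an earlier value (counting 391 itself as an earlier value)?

13

391 → 3⁴ + 9⁴ + 1⁴ = 6643
6643 → 6⁴ + 6⁴ + 4⁴ + 3⁴ = 2929
2929 → 2⁴ + 9⁴ + 2⁴ + 9⁴ = 13154
13154 → 1⁴ + 3⁴ + 1⁴ + 5⁴ + 4⁴ = 964
964 → 9⁴ + 6⁴ + 4⁴ = 8113
8113 → 8⁴ + 1⁴ + 1⁴ + 3⁴ = 4179
4179 → 4⁴ + 1⁴ + 7⁴ + 9⁴ = 9219
9219 → 9⁴ + 2⁴ + 1⁴ + 9⁴ = 13139
13139 → 1⁴ + 3⁴ + 1⁴ + 3⁴ + 9⁴ = 6725
6725 → 6⁴ + 7⁴ + 2⁴ + 5⁴ = 4338
4338 → 4⁴ + 3⁴ + 3⁴ + 8⁴ = 4514
4514 → 4⁴ + 5⁴ + 1⁴ + 4⁴ = 1138
1138 → 1⁴ + 1⁴ + 3⁴ + 8⁴ = 4179  — 4179 repeats.
That took 13 steps.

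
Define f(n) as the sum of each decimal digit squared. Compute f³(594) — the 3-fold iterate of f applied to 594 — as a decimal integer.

594 → 5² + 9² + 4² = 122
122 → 1² + 2² + 2² = 9
9 → 9² = 81

81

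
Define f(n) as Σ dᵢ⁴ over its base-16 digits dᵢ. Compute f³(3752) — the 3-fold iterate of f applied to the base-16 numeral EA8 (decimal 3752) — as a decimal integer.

30737

3752 = (14,10,8)_16 → 14⁴ + 10⁴ + 8⁴ = 52512
52512 = (12,13,2,0)_16 → 12⁴ + 13⁴ + 2⁴ + 0⁴ = 49313
49313 = (12,0,10,1)_16 → 12⁴ + 0⁴ + 10⁴ + 1⁴ = 30737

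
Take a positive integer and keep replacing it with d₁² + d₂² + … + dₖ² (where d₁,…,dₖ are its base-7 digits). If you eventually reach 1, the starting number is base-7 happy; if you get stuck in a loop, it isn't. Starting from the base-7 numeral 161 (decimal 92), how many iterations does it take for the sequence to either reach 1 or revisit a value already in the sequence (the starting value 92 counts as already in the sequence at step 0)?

92 = (1,6,1)_7 → 38
38 = (5,3)_7 → 34
34 = (4,6)_7 → 52
52 = (1,0,3)_7 → 10
10 = (1,3)_7 → 10  — 10 repeats.
That took 5 steps.

5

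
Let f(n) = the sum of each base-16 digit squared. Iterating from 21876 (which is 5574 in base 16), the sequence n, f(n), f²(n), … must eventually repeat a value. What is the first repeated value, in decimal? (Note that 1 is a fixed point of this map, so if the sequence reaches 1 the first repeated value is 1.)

21876 = (5,5,7,4)_16 → 5² + 5² + 7² + 4² = 115
115 = (7,3)_16 → 7² + 3² = 58
58 = (3,10)_16 → 3² + 10² = 109
109 = (6,13)_16 → 6² + 13² = 205
205 = (12,13)_16 → 12² + 13² = 313
313 = (1,3,9)_16 → 1² + 3² + 9² = 91
91 = (5,11)_16 → 5² + 11² = 146
146 = (9,2)_16 → 9² + 2² = 85
85 = (5,5)_16 → 5² + 5² = 50
50 = (3,2)_16 → 3² + 2² = 13
13 = (13)_16 → 13² = 169
169 = (10,9)_16 → 10² + 9² = 181
181 = (11,5)_16 → 11² + 5² = 146  — 146 already appeared earlier.

146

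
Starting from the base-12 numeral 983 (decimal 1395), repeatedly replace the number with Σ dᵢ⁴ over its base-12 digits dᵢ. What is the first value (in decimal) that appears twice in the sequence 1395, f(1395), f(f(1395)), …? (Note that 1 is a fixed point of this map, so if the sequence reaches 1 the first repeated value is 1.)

20016

1395 = (9,8,3)_12 → 9⁴ + 8⁴ + 3⁴ = 10738
10738 = (6,2,6,10)_12 → 6⁴ + 2⁴ + 6⁴ + 10⁴ = 12608
12608 = (7,3,6,8)_12 → 7⁴ + 3⁴ + 6⁴ + 8⁴ = 7874
7874 = (4,6,8,2)_12 → 4⁴ + 6⁴ + 8⁴ + 2⁴ = 5664
5664 = (3,3,4,0)_12 → 3⁴ + 3⁴ + 4⁴ + 0⁴ = 418
418 = (2,10,10)_12 → 2⁴ + 10⁴ + 10⁴ = 20016
20016 = (11,7,0,0)_12 → 11⁴ + 7⁴ + 0⁴ + 0⁴ = 17042
17042 = (9,10,4,2)_12 → 9⁴ + 10⁴ + 4⁴ + 2⁴ = 16833
16833 = (9,8,10,9)_12 → 9⁴ + 8⁴ + 10⁴ + 9⁴ = 27218
27218 = (1,3,9,0,2)_12 → 1⁴ + 3⁴ + 9⁴ + 0⁴ + 2⁴ = 6659
6659 = (3,10,2,11)_12 → 3⁴ + 10⁴ + 2⁴ + 11⁴ = 24738
24738 = (1,2,3,9,6)_12 → 1⁴ + 2⁴ + 3⁴ + 9⁴ + 6⁴ = 7955
7955 = (4,7,2,11)_12 → 4⁴ + 7⁴ + 2⁴ + 11⁴ = 17314
17314 = (10,0,2,10)_12 → 10⁴ + 0⁴ + 2⁴ + 10⁴ = 20016  — 20016 already appeared earlier.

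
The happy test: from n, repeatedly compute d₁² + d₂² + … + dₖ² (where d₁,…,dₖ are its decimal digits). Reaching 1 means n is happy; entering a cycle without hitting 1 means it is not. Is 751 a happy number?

751 → 7² + 5² + 1² = 49 + 25 + 1 = 75
75 → 7² + 5² = 49 + 25 = 74
74 → 7² + 4² = 49 + 16 = 65
65 → 6² + 5² = 36 + 25 = 61
61 → 6² + 1² = 36 + 1 = 37
37 → 3² + 7² = 9 + 49 = 58
58 → 5² + 8² = 25 + 64 = 89
89 → 8² + 9² = 64 + 81 = 145
145 → 1² + 4² + 5² = 1 + 16 + 25 = 42
42 → 4² + 2² = 16 + 4 = 20
20 → 2² + 0² = 4 + 0 = 4
4 → 4² = 16
16 → 1² + 6² = 1 + 36 = 37  — 37 already seen; the sequence cycles without reaching 1.

not happy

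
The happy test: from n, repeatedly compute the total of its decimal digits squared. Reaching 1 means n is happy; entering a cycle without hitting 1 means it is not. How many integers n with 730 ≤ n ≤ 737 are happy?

1

730: 730 → 58 → 89 → 145 → 42 → 20 → 4 → 16 → 37 → 58  (repeats 58)
731: 731 → 59 → 106 → 37 → 58 → 89 → 145 → 42 → 20 → 4 → 16 → 37  (repeats 37)
732: 732 → 62 → 40 → 16 → 37 → 58 → 89 → 145 → 42 → 20 → 4 → 16  (repeats 16)
733: 733 → 67 → 85 → 89 → 145 → 42 → 20 → 4 → 16 → 37 → 58 → 89  (repeats 89)
734: 734 → 74 → 65 → 61 → 37 → 58 → 89 → 145 → 42 → 20 → 4 → 16 → 37  (repeats 37)
735: 735 → 83 → 73 → 58 → 89 → 145 → 42 → 20 → 4 → 16 → 37 → 58  (repeats 58)
736: 736 → 94 → 97 → 130 → 10 → 1  (reaches 1)
737: 737 → 107 → 50 → 25 → 29 → 85 → 89 → 145 → 42 → 20 → 4 → 16 → 37 → 58 → 89  (repeats 89)
happy: 736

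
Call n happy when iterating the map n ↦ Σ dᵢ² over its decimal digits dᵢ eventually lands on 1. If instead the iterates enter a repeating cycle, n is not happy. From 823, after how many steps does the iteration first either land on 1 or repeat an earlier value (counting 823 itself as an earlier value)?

11

823 → 8² + 2² + 3² = 64 + 4 + 9 = 77
77 → 7² + 7² = 49 + 49 = 98
98 → 9² + 8² = 81 + 64 = 145
145 → 1² + 4² + 5² = 1 + 16 + 25 = 42
42 → 4² + 2² = 16 + 4 = 20
20 → 2² + 0² = 4 + 0 = 4
4 → 4² = 16
16 → 1² + 6² = 1 + 36 = 37
37 → 3² + 7² = 9 + 49 = 58
58 → 5² + 8² = 25 + 64 = 89
89 → 8² + 9² = 64 + 81 = 145  — 145 repeats.
That took 11 steps.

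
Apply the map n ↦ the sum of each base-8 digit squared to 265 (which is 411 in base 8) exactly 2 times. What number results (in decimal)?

8

265 = (4,1,1)_8 → 18
18 = (2,2)_8 → 8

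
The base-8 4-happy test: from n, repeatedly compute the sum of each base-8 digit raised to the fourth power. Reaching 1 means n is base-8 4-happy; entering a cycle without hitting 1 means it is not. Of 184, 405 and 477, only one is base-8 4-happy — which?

184

184: 184 → 2417 → 2178 → 288 → 512 → 1  — reaches 1 (base-8 4-happy)
405: 405 → 1937 → 1394 → 1953 → 1634 → 354 → 897 → 1298 → 304 → 1552 → 97 → 258 → 272 → 272  — repeats 272 (not base-8 4-happy)
477: 477 → 3107 → 1633 → 339 → 722 → 114 → 1313 → 529 → 18 → 32 → 256 → 256  — repeats 256 (not base-8 4-happy)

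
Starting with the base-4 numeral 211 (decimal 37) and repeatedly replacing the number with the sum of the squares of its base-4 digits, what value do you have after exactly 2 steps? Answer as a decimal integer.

5

37 = (2,1,1)_4 → 2² + 1² + 1² = 6
6 = (1,2)_4 → 1² + 2² = 5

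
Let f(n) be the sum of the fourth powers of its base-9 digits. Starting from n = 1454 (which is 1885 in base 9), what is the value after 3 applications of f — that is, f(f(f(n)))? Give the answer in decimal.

3904

1454 = (1,8,8,5)_9 → 8818
8818 = (1,3,0,7,7)_9 → 4884
4884 = (6,6,2,6)_9 → 3904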